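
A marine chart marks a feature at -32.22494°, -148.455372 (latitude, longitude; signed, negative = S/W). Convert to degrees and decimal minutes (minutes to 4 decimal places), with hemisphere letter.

32° 13.4964′ S, 148° 27.3223′ W

Latitude is negative → S; |value| = 32.224940
Latitude: minutes = (32.224940 − 32) × 60 = 13.496400
Longitude is negative → W; |value| = 148.455372
Lon: 148° + 0.455372 × 60 = 148° 27.322320′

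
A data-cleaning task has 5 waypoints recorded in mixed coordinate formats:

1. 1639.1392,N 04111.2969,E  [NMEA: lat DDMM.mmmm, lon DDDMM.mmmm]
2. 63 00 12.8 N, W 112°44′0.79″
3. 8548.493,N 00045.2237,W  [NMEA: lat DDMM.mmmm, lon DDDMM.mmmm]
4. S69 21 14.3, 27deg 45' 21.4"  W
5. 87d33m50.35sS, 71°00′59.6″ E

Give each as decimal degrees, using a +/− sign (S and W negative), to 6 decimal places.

1. 16.652320, 41.188282
2. 63.003556, -112.733553
3. 85.808217, -0.753728
4. -69.353972, -27.755944
5. -87.563986, 71.016556

Point 1:
  Lat: split at 2 digits → 16° and 39.1392′; 16 + 39.1392/60 = 16.6523200
  N → positive
  Lon: split at 3 digits → 041° and 11.2969′; 41 + 11.2969/60 = 41.1882817
  E → positive
Point 2:
  φ: 63° + 0/60 + 12.8/3600 = 63 + 0.000000 + 0.003556 = 63.0035556
  N ⇒ keep positive
  Longitude: 112° + 44/60 + 0.79/3600 = 112 + 0.733333 + 0.000219 = 112.7335528
  hemisphere W, so the sign is −
Point 3:
  Latitude: split at 2 digits → 85° and 48.493′; 85 + 48.493/60 = 85.8082167
  N ⇒ keep positive
  Longitude: split at 3 digits → 000° and 45.2237′; 0 + 45.2237/60 = 0.7537283
  W ⇒ negate
Point 4:
  φ: 69° + 21/60 + 14.3/3600 = 69 + 0.350000 + 0.003972 = 69.3539722
  S → negative
  Lon: 45′ + 21.4″ = 45.35667′; 27 + 45.35667/60 = 27.7559444
  W → negative
Point 5:
  Lat: 33′ + 50.35″ = 33.83917′; 87 + 33.83917/60 = 87.5639861
  S → negative
  λ: 0′ + 59.6″ = 0.99333′; 71 + 0.99333/60 = 71.0165556
  E → positive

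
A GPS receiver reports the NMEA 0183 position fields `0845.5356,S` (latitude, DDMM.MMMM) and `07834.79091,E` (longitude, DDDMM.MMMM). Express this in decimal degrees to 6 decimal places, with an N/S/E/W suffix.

Latitude: split at 2 digits → 08° and 45.5356′; 8 + 45.5356/60 = 8.7589267
Longitude: degrees = first 3 digits = 78, minutes = 34.79091; 78 + 34.79091/60 = 78.5798485

8.758927° S, 78.579849° E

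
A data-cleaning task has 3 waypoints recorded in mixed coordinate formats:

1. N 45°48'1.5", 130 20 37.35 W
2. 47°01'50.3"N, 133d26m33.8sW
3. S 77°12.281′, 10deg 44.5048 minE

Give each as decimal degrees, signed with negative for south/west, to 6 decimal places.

1. 45.800417, -130.343708
2. 47.030639, -133.442722
3. -77.204683, 10.741747

Point 1:
  φ: 48′ + 1.5″ = 48.02500′; 45 + 48.02500/60 = 45.8004167
  N → positive
  Lon: 20′ + 37.35″ = 20.62250′; 130 + 20.62250/60 = 130.3437083
  W ⇒ negate
Point 2:
  φ: 47 + 1/60 + 50.3/3600 = 47.0306389
  N ⇒ keep positive
  Longitude: 26′ + 33.8″ = 26.56333′; 133 + 26.56333/60 = 133.4427222
  W ⇒ negate
Point 3:
  φ: 12.281′ = 0.204683°; total 77.2046833
  S → negative
  Longitude: 10 + 44.5048/60 = 10.7417467
  E → positive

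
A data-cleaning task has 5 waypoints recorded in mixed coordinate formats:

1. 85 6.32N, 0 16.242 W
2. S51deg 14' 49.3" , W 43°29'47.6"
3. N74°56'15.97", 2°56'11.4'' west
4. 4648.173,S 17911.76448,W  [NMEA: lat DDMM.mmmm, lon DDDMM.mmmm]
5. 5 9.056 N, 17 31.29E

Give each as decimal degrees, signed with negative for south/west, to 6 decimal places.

Point 1:
  Latitude: 85 + 6.32/60 = 85.1053333
  N → positive
  Longitude: 0 + 16.242/60 = 0.2707000
  W ⇒ negate
Point 2:
  φ: 51 + 14/60 + 49.3/3600 = 51.2470278
  S → negative
  Longitude: 43 + 29/60 + 47.6/3600 = 43.4965556
  W → negative
Point 3:
  Lat: 74 + 56/60 + 15.97/3600 = 74.9377694
  N ⇒ keep positive
  λ: 56′ + 11.4″ = 56.19000′; 2 + 56.19000/60 = 2.9365000
  W ⇒ negate
Point 4:
  Latitude: split at 2 digits → 46° and 48.173′; 46 + 48.173/60 = 46.8028833
  hemisphere S, so the sign is −
  Longitude: split at 3 digits → 179° and 11.76448′; 179 + 11.76448/60 = 179.1960747
  hemisphere W, so the sign is −
Point 5:
  φ: 9.056′ = 0.150933°; total 5.1509333
  N → positive
  λ: 31.29′ = 0.521500°; total 17.5215000
  E → positive

1. 85.105333, -0.270700
2. -51.247028, -43.496556
3. 74.937769, -2.936500
4. -46.802883, -179.196075
5. 5.150933, 17.521500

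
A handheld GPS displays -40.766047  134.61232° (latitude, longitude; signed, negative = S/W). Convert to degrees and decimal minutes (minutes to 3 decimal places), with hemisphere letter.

Latitude is negative → S; |value| = 40.766047
Lat: fractional part 0.766047 → 45.96282 minutes
λ: fractional part 0.612320 → 36.73920 minutes

40° 45.963′ S, 134° 36.739′ E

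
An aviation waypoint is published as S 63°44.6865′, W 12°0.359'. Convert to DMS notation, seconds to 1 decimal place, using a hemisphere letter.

φ: fractional minutes 0.68650 × 60 = 41.190″
Lon: 0.35900′ → 0′ and 0.35900 × 60 = 21.540″

63°44′41.2″ S, 12°00′21.5″ W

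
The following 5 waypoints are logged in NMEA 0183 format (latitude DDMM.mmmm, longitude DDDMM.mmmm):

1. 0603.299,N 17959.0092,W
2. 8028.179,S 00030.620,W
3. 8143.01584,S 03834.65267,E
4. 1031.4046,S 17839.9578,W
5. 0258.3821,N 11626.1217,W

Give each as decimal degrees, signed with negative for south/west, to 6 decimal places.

Point 1:
  Lat: split at 2 digits → 06° and 3.299′; 6 + 3.299/60 = 6.0549833
  N → positive
  Longitude: degrees = first 3 digits = 179, minutes = 59.0092; 179 + 59.0092/60 = 179.9834867
  W ⇒ negate
Point 2:
  φ: split at 2 digits → 80° and 28.179′; 80 + 28.179/60 = 80.4696500
  S → negative
  Longitude: split at 3 digits → 000° and 30.62′; 0 + 30.62/60 = 0.5103333
  W ⇒ negate
Point 3:
  Latitude: split at 2 digits → 81° and 43.01584′; 81 + 43.01584/60 = 81.7169307
  S ⇒ negate
  Lon: split at 3 digits → 038° and 34.65267′; 38 + 34.65267/60 = 38.5775445
  E → positive
Point 4:
  Lat: split at 2 digits → 10° and 31.4046′; 10 + 31.4046/60 = 10.5234100
  hemisphere S, so the sign is −
  λ: degrees = first 3 digits = 178, minutes = 39.9578; 178 + 39.9578/60 = 178.6659633
  W ⇒ negate
Point 5:
  φ: degrees = first 2 digits = 2, minutes = 58.3821; 2 + 58.3821/60 = 2.9730350
  N ⇒ keep positive
  Longitude: split at 3 digits → 116° and 26.1217′; 116 + 26.1217/60 = 116.4353617
  hemisphere W, so the sign is −

1. 6.054983, -179.983487
2. -80.469650, -0.510333
3. -81.716931, 38.577545
4. -10.523410, -178.665963
5. 2.973035, -116.435362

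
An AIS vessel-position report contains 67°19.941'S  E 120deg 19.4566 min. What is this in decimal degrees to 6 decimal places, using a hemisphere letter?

67.332350° S, 120.324277° E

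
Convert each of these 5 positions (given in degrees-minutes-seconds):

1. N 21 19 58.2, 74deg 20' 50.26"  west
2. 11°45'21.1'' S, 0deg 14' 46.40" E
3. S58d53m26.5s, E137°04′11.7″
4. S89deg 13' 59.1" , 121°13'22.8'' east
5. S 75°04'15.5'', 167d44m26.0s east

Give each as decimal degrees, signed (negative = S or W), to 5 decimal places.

1. 21.33283, -74.34729
2. -11.75586, 0.24622
3. -58.89069, 137.06992
4. -89.23308, 121.22300
5. -75.07097, 167.74056

Point 1:
  Lat: 19′ + 58.2″ = 19.97000′; 21 + 19.97000/60 = 21.332833
  N ⇒ keep positive
  λ: 74 + 20/60 + 50.26/3600 = 74.347294
  hemisphere W, so the sign is −
Point 2:
  φ: 11 + 45/60 + 21.1/3600 = 11.755861
  S → negative
  Lon: 14′ + 46.4″ = 14.77333′; 0 + 14.77333/60 = 0.246222
  E → positive
Point 3:
  Latitude: 58 + 53/60 + 26.5/3600 = 58.890694
  hemisphere S, so the sign is −
  Longitude: 4′ + 11.7″ = 4.19500′; 137 + 4.19500/60 = 137.069917
  E → positive
Point 4:
  φ: 89° + 13/60 + 59.1/3600 = 89 + 0.216667 + 0.016417 = 89.233083
  hemisphere S, so the sign is −
  λ: 121 + 13/60 + 22.8/3600 = 121.223000
  E → positive
Point 5:
  Latitude: 4′ + 15.5″ = 4.25833′; 75 + 4.25833/60 = 75.070972
  S → negative
  Lon: 167° + 44/60 + 26/3600 = 167 + 0.733333 + 0.007222 = 167.740556
  E ⇒ keep positive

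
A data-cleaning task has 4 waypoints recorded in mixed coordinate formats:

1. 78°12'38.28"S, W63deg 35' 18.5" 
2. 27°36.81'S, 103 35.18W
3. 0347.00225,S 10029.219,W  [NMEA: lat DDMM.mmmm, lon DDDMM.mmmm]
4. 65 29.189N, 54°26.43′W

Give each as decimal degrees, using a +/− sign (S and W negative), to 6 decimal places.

Point 1:
  φ: 78 + 12/60 + 38.28/3600 = 78.2106333
  S → negative
  Longitude: 35′ + 18.5″ = 35.30833′; 63 + 35.30833/60 = 63.5884722
  W ⇒ negate
Point 2:
  Latitude: 27 + 36.81/60 = 27.6135000
  S ⇒ negate
  Longitude: 35.18′ = 0.586333°; total 103.5863333
  W ⇒ negate
Point 3:
  Latitude: split at 2 digits → 03° and 47.00225′; 3 + 47.00225/60 = 3.7833708
  hemisphere S, so the sign is −
  Lon: degrees = first 3 digits = 100, minutes = 29.219; 100 + 29.219/60 = 100.4869833
  W ⇒ negate
Point 4:
  Latitude: 29.189′ = 0.486483°; total 65.4864833
  N ⇒ keep positive
  λ: 26.43′ = 0.440500°; total 54.4405000
  W ⇒ negate

1. -78.210633, -63.588472
2. -27.613500, -103.586333
3. -3.783371, -100.486983
4. 65.486483, -54.440500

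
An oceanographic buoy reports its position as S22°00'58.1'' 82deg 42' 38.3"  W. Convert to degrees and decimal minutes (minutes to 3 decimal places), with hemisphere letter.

22° 0.968′ S, 82° 42.638′ W

Lat: seconds/60 = 0.96833; minutes = 0 + 0.96833 = 0.96833
Lon: 42 + 38.3/60 = 42.63833′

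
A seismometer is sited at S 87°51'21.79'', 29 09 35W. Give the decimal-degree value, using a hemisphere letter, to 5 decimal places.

Latitude: 87° + 51/60 + 21.79/3600 = 87 + 0.850000 + 0.006053 = 87.856053
λ: 29° + 9/60 + 35/3600 = 29 + 0.150000 + 0.009722 = 29.159722

87.85605° S, 29.15972° W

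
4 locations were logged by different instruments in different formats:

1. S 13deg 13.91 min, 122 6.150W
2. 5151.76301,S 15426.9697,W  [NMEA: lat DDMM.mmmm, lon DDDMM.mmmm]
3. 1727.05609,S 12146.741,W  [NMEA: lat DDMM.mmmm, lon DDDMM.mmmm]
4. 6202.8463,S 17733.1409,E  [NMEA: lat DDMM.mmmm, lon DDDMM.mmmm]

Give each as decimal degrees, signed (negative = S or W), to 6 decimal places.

1. -13.231833, -122.102500
2. -51.862717, -154.449495
3. -17.450935, -121.779017
4. -62.047438, 177.552348

Point 1:
  φ: 13 + 13.91/60 = 13.2318333
  hemisphere S, so the sign is −
  Longitude: 122 + 6.15/60 = 122.1025000
  W → negative
Point 2:
  Lat: degrees = first 2 digits = 51, minutes = 51.76301; 51 + 51.76301/60 = 51.8627168
  hemisphere S, so the sign is −
  Longitude: degrees = first 3 digits = 154, minutes = 26.9697; 154 + 26.9697/60 = 154.4494950
  hemisphere W, so the sign is −
Point 3:
  φ: degrees = first 2 digits = 17, minutes = 27.05609; 17 + 27.05609/60 = 17.4509348
  S ⇒ negate
  Longitude: degrees = first 3 digits = 121, minutes = 46.741; 121 + 46.741/60 = 121.7790167
  W ⇒ negate
Point 4:
  φ: degrees = first 2 digits = 62, minutes = 2.8463; 62 + 2.8463/60 = 62.0474383
  S ⇒ negate
  Lon: split at 3 digits → 177° and 33.1409′; 177 + 33.1409/60 = 177.5523483
  E → positive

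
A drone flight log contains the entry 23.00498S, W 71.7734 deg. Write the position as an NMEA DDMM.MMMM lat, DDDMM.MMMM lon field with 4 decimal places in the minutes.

2300.2988,S / 07146.4040,W

φ: 23° + 0.004980 × 60 = 23° 0.298800′
Longitude: minutes = (71.773400 − 71) × 60 = 46.404000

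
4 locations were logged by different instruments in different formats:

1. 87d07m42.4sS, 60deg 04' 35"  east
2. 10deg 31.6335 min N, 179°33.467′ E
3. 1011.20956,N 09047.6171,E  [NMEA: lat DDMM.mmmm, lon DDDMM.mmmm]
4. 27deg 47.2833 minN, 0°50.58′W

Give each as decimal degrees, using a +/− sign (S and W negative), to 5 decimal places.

Point 1:
  Lat: 87° + 7/60 + 42.4/3600 = 87 + 0.116667 + 0.011778 = 87.128444
  S → negative
  Longitude: 4′ + 35″ = 4.58333′; 60 + 4.58333/60 = 60.076389
  E → positive
Point 2:
  Latitude: 31.6335′ = 0.527225°; total 10.527225
  N ⇒ keep positive
  Longitude: 33.467′ = 0.557783°; total 179.557783
  E → positive
Point 3:
  Lat: degrees = first 2 digits = 10, minutes = 11.20956; 10 + 11.20956/60 = 10.186826
  N ⇒ keep positive
  λ: degrees = first 3 digits = 90, minutes = 47.6171; 90 + 47.6171/60 = 90.793618
  E ⇒ keep positive
Point 4:
  φ: 27 + 47.2833/60 = 27.788055
  N → positive
  λ: 0 + 50.58/60 = 0.843000
  hemisphere W, so the sign is −

1. -87.12844, 60.07639
2. 10.52723, 179.55778
3. 10.18683, 90.79362
4. 27.78806, -0.84300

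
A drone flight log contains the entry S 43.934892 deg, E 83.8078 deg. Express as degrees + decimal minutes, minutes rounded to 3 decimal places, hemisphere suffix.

φ: fractional part 0.934892 → 56.09352 minutes
λ: 83° + 0.807800 × 60 = 83° 48.46800′

43° 56.094′ S, 83° 48.468′ E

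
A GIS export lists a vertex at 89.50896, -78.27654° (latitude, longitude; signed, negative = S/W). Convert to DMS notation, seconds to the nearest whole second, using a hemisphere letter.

φ: whole degrees 89; 30.53760′ → 30′ and 32.26″
Longitude is negative → W; |value| = 78.276540
λ: whole degrees 78; 16.59240′ → 16′ and 35.54″

89°30′32″ N, 78°16′36″ W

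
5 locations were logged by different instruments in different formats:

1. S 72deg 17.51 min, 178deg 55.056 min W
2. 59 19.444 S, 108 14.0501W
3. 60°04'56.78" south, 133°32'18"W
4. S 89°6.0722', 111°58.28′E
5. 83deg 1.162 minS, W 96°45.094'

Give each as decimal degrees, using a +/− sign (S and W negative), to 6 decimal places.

1. -72.291833, -178.917600
2. -59.324067, -108.234168
3. -60.082439, -133.538333
4. -89.101203, 111.971333
5. -83.019367, -96.751567

Point 1:
  φ: 72 + 17.51/60 = 72.2918333
  hemisphere S, so the sign is −
  Longitude: 178 + 55.056/60 = 178.9176000
  W ⇒ negate
Point 2:
  φ: 19.444′ = 0.324067°; total 59.3240667
  S ⇒ negate
  λ: 108 + 14.0501/60 = 108.2341683
  W ⇒ negate
Point 3:
  φ: 60° + 4/60 + 56.78/3600 = 60 + 0.066667 + 0.015772 = 60.0824389
  hemisphere S, so the sign is −
  λ: 32′ + 18″ = 32.30000′; 133 + 32.30000/60 = 133.5383333
  hemisphere W, so the sign is −
Point 4:
  Latitude: 6.0722′ = 0.101203°; total 89.1012033
  S → negative
  Lon: 58.28′ = 0.971333°; total 111.9713333
  E → positive
Point 5:
  Lat: 83 + 1.162/60 = 83.0193667
  hemisphere S, so the sign is −
  λ: 45.094′ = 0.751567°; total 96.7515667
  W ⇒ negate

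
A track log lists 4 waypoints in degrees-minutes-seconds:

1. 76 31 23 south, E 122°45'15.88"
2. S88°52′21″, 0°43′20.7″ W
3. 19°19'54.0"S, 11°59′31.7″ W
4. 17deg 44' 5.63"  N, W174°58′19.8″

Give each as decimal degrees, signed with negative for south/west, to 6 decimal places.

1. -76.523056, 122.754411
2. -88.872500, -0.722417
3. -19.331667, -11.992139
4. 17.734897, -174.972167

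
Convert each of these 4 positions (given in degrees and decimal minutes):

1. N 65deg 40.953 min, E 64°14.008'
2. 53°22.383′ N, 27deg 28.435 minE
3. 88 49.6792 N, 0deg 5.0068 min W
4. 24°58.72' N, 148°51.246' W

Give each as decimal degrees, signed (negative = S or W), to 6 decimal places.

1. 65.682550, 64.233467
2. 53.373050, 27.473917
3. 88.827987, -0.083447
4. 24.978667, -148.854100

Point 1:
  Lat: 65 + 40.953/60 = 65.6825500
  N → positive
  Longitude: 14.008′ = 0.233467°; total 64.2334667
  E → positive
Point 2:
  φ: 53 + 22.383/60 = 53.3730500
  N ⇒ keep positive
  λ: 27 + 28.435/60 = 27.4739167
  E → positive
Point 3:
  φ: 49.6792′ = 0.827987°; total 88.8279867
  N ⇒ keep positive
  Longitude: 5.0068′ = 0.083447°; total 0.0834467
  hemisphere W, so the sign is −
Point 4:
  φ: 58.72′ = 0.978667°; total 24.9786667
  N ⇒ keep positive
  λ: 51.246′ = 0.854100°; total 148.8541000
  hemisphere W, so the sign is −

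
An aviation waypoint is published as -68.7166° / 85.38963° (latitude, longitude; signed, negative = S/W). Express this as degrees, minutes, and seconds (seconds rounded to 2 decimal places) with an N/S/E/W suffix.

Latitude is negative → S; |value| = 68.716600
φ: 0.716600° → 42.99600′; 0.99600 × 60 = 59.7600″
Longitude: whole degrees 85; 23.37780′ → 23′ and 22.6680″

68°42′59.76″ S, 85°23′22.67″ E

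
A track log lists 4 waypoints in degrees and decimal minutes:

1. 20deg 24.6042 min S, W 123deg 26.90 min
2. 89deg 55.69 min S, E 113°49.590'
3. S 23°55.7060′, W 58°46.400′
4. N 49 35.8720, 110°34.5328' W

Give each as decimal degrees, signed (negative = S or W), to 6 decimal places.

1. -20.410070, -123.448333
2. -89.928167, 113.826500
3. -23.928433, -58.773333
4. 49.597867, -110.575547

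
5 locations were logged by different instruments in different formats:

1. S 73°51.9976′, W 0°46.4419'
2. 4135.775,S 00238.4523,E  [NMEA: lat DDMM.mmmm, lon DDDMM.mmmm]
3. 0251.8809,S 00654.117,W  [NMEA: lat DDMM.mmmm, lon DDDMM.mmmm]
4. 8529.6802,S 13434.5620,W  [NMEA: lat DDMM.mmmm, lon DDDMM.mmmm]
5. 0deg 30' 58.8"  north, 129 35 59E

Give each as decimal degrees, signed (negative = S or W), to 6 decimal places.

1. -73.866627, -0.774032
2. -41.596250, 2.640872
3. -2.864682, -6.901950
4. -85.494670, -134.576033
5. 0.516333, 129.599722

Point 1:
  Latitude: 73 + 51.9976/60 = 73.8666267
  S → negative
  Longitude: 0 + 46.4419/60 = 0.7740317
  hemisphere W, so the sign is −
Point 2:
  Lat: degrees = first 2 digits = 41, minutes = 35.775; 41 + 35.775/60 = 41.5962500
  S ⇒ negate
  Lon: split at 3 digits → 002° and 38.4523′; 2 + 38.4523/60 = 2.6408717
  E ⇒ keep positive
Point 3:
  Latitude: split at 2 digits → 02° and 51.8809′; 2 + 51.8809/60 = 2.8646817
  S → negative
  Lon: degrees = first 3 digits = 6, minutes = 54.117; 6 + 54.117/60 = 6.9019500
  W → negative
Point 4:
  Lat: degrees = first 2 digits = 85, minutes = 29.6802; 85 + 29.6802/60 = 85.4946700
  S ⇒ negate
  Longitude: split at 3 digits → 134° and 34.562′; 134 + 34.562/60 = 134.5760333
  W → negative
Point 5:
  Lat: 0 + 30/60 + 58.8/3600 = 0.5163333
  N → positive
  λ: 35′ + 59″ = 35.98333′; 129 + 35.98333/60 = 129.5997222
  E → positive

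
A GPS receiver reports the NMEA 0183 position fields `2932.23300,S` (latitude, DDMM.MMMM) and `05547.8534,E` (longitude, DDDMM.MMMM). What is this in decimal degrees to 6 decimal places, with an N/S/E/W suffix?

Latitude: degrees = first 2 digits = 29, minutes = 32.233; 29 + 32.233/60 = 29.5372167
Longitude: degrees = first 3 digits = 55, minutes = 47.8534; 55 + 47.8534/60 = 55.7975567

29.537217° S, 55.797557° E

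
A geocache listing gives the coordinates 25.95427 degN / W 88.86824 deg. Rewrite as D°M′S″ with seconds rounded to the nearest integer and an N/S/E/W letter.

25°57′15″ N, 88°52′6″ W

Latitude: whole degrees 25; 57.25620′ → 57′ and 15.37″
λ: 0.868240° → 52.09440′; 0.09440 × 60 = 5.66″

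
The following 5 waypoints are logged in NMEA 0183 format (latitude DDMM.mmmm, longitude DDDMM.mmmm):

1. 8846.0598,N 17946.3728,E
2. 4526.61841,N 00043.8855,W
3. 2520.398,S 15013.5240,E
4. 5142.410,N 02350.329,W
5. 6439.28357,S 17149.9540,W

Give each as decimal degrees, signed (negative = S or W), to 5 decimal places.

1. 88.76766, 179.77288
2. 45.44364, -0.73143
3. -25.33997, 150.22540
4. 51.70683, -23.83882
5. -64.65473, -171.83257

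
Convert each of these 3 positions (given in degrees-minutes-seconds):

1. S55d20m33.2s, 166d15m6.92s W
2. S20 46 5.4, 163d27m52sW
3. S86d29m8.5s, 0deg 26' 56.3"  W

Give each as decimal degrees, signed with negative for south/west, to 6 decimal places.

Point 1:
  Lat: 55° + 20/60 + 33.2/3600 = 55 + 0.333333 + 0.009222 = 55.3425556
  S ⇒ negate
  Lon: 166 + 15/60 + 6.92/3600 = 166.2519222
  W ⇒ negate
Point 2:
  Latitude: 46′ + 5.4″ = 46.09000′; 20 + 46.09000/60 = 20.7681667
  hemisphere S, so the sign is −
  λ: 163° + 27/60 + 52/3600 = 163 + 0.450000 + 0.014444 = 163.4644444
  W ⇒ negate
Point 3:
  φ: 86 + 29/60 + 8.5/3600 = 86.4856944
  S ⇒ negate
  λ: 0° + 26/60 + 56.3/3600 = 0 + 0.433333 + 0.015639 = 0.4489722
  hemisphere W, so the sign is −

1. -55.342556, -166.251922
2. -20.768167, -163.464444
3. -86.485694, -0.448972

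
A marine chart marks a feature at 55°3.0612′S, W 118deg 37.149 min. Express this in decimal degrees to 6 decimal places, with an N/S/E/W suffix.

55.051020° S, 118.619150° W

Lat: 55 + 3.0612/60 = 55.0510200
λ: 37.149′ = 0.619150°; total 118.6191500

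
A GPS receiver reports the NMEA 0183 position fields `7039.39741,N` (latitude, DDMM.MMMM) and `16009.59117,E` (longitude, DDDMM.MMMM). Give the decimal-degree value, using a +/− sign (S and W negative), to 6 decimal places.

70.656624, 160.159853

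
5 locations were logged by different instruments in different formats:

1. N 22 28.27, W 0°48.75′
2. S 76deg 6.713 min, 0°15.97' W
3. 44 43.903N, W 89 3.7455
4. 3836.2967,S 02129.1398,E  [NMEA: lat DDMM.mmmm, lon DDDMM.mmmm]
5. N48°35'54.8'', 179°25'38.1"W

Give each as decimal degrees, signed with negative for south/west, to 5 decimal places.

1. 22.47117, -0.81250
2. -76.11188, -0.26617
3. 44.73172, -89.06243
4. -38.60495, 21.48566
5. 48.59856, -179.42725

Point 1:
  φ: 22 + 28.27/60 = 22.471167
  N ⇒ keep positive
  Lon: 48.75′ = 0.812500°; total 0.812500
  hemisphere W, so the sign is −
Point 2:
  Latitude: 6.713′ = 0.111883°; total 76.111883
  S → negative
  λ: 15.97′ = 0.266167°; total 0.266167
  W → negative
Point 3:
  Lat: 44 + 43.903/60 = 44.731717
  N ⇒ keep positive
  λ: 89 + 3.7455/60 = 89.062425
  W ⇒ negate
Point 4:
  Latitude: degrees = first 2 digits = 38, minutes = 36.2967; 38 + 36.2967/60 = 38.604945
  S ⇒ negate
  Lon: split at 3 digits → 021° and 29.1398′; 21 + 29.1398/60 = 21.485663
  E ⇒ keep positive
Point 5:
  Lat: 48 + 35/60 + 54.8/3600 = 48.598556
  N → positive
  Lon: 179° + 25/60 + 38.1/3600 = 179 + 0.416667 + 0.010583 = 179.427250
  W → negative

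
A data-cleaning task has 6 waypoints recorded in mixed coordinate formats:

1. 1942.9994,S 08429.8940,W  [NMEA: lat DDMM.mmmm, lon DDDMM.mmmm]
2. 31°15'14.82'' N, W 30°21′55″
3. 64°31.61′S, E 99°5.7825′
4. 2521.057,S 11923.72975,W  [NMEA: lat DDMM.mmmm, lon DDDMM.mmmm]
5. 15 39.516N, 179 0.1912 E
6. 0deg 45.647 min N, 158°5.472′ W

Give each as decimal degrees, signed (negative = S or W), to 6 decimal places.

Point 1:
  Latitude: split at 2 digits → 19° and 42.9994′; 19 + 42.9994/60 = 19.7166567
  hemisphere S, so the sign is −
  λ: degrees = first 3 digits = 84, minutes = 29.894; 84 + 29.894/60 = 84.4982333
  W ⇒ negate
Point 2:
  Latitude: 15′ + 14.82″ = 15.24700′; 31 + 15.24700/60 = 31.2541167
  N → positive
  λ: 30 + 21/60 + 55/3600 = 30.3652778
  hemisphere W, so the sign is −
Point 3:
  Lat: 31.61′ = 0.526833°; total 64.5268333
  S ⇒ negate
  λ: 99 + 5.7825/60 = 99.0963750
  E ⇒ keep positive
Point 4:
  φ: degrees = first 2 digits = 25, minutes = 21.057; 25 + 21.057/60 = 25.3509500
  hemisphere S, so the sign is −
  Longitude: degrees = first 3 digits = 119, minutes = 23.72975; 119 + 23.72975/60 = 119.3954958
  W → negative
Point 5:
  Lat: 15 + 39.516/60 = 15.6586000
  N → positive
  Lon: 0.1912′ = 0.003187°; total 179.0031867
  E → positive
Point 6:
  φ: 0 + 45.647/60 = 0.7607833
  N ⇒ keep positive
  Lon: 158 + 5.472/60 = 158.0912000
  W ⇒ negate

1. -19.716657, -84.498233
2. 31.254117, -30.365278
3. -64.526833, 99.096375
4. -25.350950, -119.395496
5. 15.658600, 179.003187
6. 0.760783, -158.091200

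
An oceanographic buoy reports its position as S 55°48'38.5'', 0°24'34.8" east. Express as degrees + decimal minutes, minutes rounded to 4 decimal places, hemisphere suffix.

55° 48.6417′ S, 0° 24.5800′ E

Lat: 48 + 38.5/60 = 48.641667′
λ: seconds/60 = 0.58000; minutes = 24 + 0.58000 = 24.580000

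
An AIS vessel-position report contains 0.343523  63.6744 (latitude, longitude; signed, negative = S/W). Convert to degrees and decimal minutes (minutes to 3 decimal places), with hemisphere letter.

Latitude: fractional part 0.343523 → 20.61138 minutes
Lon: minutes = (63.674400 − 63) × 60 = 40.46400

0° 20.611′ N, 63° 40.464′ E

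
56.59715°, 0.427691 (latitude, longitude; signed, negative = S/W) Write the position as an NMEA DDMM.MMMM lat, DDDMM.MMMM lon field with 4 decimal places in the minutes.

5635.8290,N / 00025.6615,E

Latitude: fractional part 0.597150 → 35.829000 minutes
Lon: 0° + 0.427691 × 60 = 0° 25.661460′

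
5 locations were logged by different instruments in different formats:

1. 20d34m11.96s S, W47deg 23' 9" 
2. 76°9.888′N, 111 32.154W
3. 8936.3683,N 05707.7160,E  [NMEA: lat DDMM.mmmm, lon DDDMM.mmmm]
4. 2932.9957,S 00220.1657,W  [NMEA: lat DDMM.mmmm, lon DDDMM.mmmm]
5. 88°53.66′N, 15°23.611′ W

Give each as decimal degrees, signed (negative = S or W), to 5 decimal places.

Point 1:
  φ: 20 + 34/60 + 11.96/3600 = 20.569989
  S ⇒ negate
  Longitude: 47° + 23/60 + 9/3600 = 47 + 0.383333 + 0.002500 = 47.385833
  W ⇒ negate
Point 2:
  φ: 76 + 9.888/60 = 76.164800
  N ⇒ keep positive
  λ: 111 + 32.154/60 = 111.535900
  W → negative
Point 3:
  φ: split at 2 digits → 89° and 36.3683′; 89 + 36.3683/60 = 89.606138
  N → positive
  λ: degrees = first 3 digits = 57, minutes = 7.716; 57 + 7.716/60 = 57.128600
  E → positive
Point 4:
  Latitude: split at 2 digits → 29° and 32.9957′; 29 + 32.9957/60 = 29.549928
  S ⇒ negate
  Longitude: degrees = first 3 digits = 2, minutes = 20.1657; 2 + 20.1657/60 = 2.336095
  W → negative
Point 5:
  Lat: 88 + 53.66/60 = 88.894333
  N → positive
  Lon: 15 + 23.611/60 = 15.393517
  W ⇒ negate

1. -20.56999, -47.38583
2. 76.16480, -111.53590
3. 89.60614, 57.12860
4. -29.54993, -2.33610
5. 88.89433, -15.39352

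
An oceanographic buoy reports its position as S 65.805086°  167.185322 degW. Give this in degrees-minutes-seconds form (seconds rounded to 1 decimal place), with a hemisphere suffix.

Lat: 0.805086 × 60 = 48.30516′ → 48′, remainder × 60 = 18.310″
Lon: whole degrees 167; 11.11932′ → 11′ and 7.159″

65°48′18.3″ S, 167°11′7.2″ W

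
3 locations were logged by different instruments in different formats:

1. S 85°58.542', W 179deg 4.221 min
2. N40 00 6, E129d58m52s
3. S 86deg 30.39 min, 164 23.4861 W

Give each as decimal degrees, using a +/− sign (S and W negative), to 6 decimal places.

Point 1:
  Lat: 85 + 58.542/60 = 85.9757000
  S → negative
  λ: 4.221′ = 0.070350°; total 179.0703500
  W → negative
Point 2:
  Latitude: 0′ + 6″ = 0.10000′; 40 + 0.10000/60 = 40.0016667
  N → positive
  Lon: 58′ + 52″ = 58.86667′; 129 + 58.86667/60 = 129.9811111
  E ⇒ keep positive
Point 3:
  φ: 30.39′ = 0.506500°; total 86.5065000
  S → negative
  Lon: 164 + 23.4861/60 = 164.3914350
  W ⇒ negate

1. -85.975700, -179.070350
2. 40.001667, 129.981111
3. -86.506500, -164.391435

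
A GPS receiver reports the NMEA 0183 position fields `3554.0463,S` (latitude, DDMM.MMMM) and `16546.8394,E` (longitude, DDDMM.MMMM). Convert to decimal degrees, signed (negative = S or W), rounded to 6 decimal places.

φ: split at 2 digits → 35° and 54.0463′; 35 + 54.0463/60 = 35.9007717
S ⇒ negate
λ: degrees = first 3 digits = 165, minutes = 46.8394; 165 + 46.8394/60 = 165.7806567
E → positive

-35.900772, 165.780657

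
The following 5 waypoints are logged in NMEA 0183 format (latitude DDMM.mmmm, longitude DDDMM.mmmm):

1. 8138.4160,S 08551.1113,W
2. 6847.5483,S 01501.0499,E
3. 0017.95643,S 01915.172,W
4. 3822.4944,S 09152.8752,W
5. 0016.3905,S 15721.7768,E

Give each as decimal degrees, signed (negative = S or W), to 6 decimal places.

1. -81.640267, -85.851855
2. -68.792472, 15.017498
3. -0.299274, -19.252867
4. -38.374907, -91.881253
5. -0.273175, 157.362947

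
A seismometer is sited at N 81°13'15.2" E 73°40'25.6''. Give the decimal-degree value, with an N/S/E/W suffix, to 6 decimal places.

81.220889° N, 73.673778° E

Latitude: 81° + 13/60 + 15.2/3600 = 81 + 0.216667 + 0.004222 = 81.2208889
λ: 73° + 40/60 + 25.6/3600 = 73 + 0.666667 + 0.007111 = 73.6737778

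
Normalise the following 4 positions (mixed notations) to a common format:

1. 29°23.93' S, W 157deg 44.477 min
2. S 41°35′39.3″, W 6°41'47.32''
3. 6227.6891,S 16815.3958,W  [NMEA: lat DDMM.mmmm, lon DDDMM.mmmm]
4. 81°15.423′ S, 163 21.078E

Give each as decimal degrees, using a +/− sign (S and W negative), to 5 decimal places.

1. -29.39883, -157.74128
2. -41.59425, -6.69648
3. -62.46149, -168.25660
4. -81.25705, 163.35130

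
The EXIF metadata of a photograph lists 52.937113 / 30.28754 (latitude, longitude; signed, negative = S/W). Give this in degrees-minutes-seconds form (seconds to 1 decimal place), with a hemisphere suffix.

52°56′13.6″ N, 30°17′15.1″ E

φ: 0.937113 × 60 = 56.22678′ → 56′, remainder × 60 = 13.607″
Longitude: 0.287540° → 17.25240′; 0.25240 × 60 = 15.144″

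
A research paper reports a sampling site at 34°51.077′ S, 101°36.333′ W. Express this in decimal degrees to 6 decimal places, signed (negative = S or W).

Lat: 51.077′ = 0.851283°; total 34.8512833
S ⇒ negate
Lon: 36.333′ = 0.605550°; total 101.6055500
W → negative

-34.851283, -101.605550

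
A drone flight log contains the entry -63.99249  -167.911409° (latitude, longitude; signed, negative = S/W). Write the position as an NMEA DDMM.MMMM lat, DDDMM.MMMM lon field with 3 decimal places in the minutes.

6359.549,S / 16754.685,W

Latitude is negative → S; |value| = 63.992490
Latitude: minutes = (63.992490 − 63) × 60 = 59.54940
Longitude is negative → W; |value| = 167.911409
λ: minutes = (167.911409 − 167) × 60 = 54.68454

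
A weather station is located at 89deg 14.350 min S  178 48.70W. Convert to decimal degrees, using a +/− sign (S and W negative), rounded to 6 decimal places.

Latitude: 89 + 14.35/60 = 89.2391667
S ⇒ negate
Lon: 178 + 48.7/60 = 178.8116667
W ⇒ negate

-89.239167, -178.811667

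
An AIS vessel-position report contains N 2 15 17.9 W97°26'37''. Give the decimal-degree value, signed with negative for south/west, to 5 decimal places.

2.25497, -97.44361

φ: 15′ + 17.9″ = 15.29833′; 2 + 15.29833/60 = 2.254972
N → positive
Lon: 97 + 26/60 + 37/3600 = 97.443611
W ⇒ negate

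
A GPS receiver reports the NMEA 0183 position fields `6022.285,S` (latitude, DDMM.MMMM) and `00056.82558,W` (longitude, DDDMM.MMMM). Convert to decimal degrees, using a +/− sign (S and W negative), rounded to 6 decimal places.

Lat: split at 2 digits → 60° and 22.285′; 60 + 22.285/60 = 60.3714167
S ⇒ negate
λ: split at 3 digits → 000° and 56.82558′; 0 + 56.82558/60 = 0.9470930
W → negative

-60.371417, -0.947093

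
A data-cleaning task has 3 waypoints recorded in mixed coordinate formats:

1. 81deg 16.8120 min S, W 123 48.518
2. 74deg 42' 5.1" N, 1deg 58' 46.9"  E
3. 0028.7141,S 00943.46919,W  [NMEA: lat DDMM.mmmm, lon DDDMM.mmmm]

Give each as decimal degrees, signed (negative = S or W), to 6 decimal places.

1. -81.280200, -123.808633
2. 74.701417, 1.979694
3. -0.478568, -9.724487

Point 1:
  φ: 16.812′ = 0.280200°; total 81.2802000
  S → negative
  Longitude: 48.518′ = 0.808633°; total 123.8086333
  W ⇒ negate
Point 2:
  φ: 74° + 42/60 + 5.1/3600 = 74 + 0.700000 + 0.001417 = 74.7014167
  N → positive
  λ: 1° + 58/60 + 46.9/3600 = 1 + 0.966667 + 0.013028 = 1.9796944
  E ⇒ keep positive
Point 3:
  Latitude: degrees = first 2 digits = 0, minutes = 28.7141; 0 + 28.7141/60 = 0.4785683
  S → negative
  λ: degrees = first 3 digits = 9, minutes = 43.46919; 9 + 43.46919/60 = 9.7244865
  W → negative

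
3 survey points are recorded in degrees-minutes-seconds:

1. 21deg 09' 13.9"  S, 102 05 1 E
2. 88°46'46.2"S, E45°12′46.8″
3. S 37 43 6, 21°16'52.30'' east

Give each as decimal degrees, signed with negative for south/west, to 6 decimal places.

1. -21.153861, 102.083611
2. -88.779500, 45.213000
3. -37.718333, 21.281194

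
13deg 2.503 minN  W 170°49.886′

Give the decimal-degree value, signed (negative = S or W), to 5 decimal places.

φ: 13 + 2.503/60 = 13.041717
N → positive
Longitude: 170 + 49.886/60 = 170.831433
hemisphere W, so the sign is −

13.04172, -170.83143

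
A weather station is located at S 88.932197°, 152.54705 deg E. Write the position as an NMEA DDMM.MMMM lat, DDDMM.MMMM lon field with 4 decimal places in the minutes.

8855.9318,S / 15232.8230,E

Latitude: minutes = (88.932197 − 88) × 60 = 55.931820
Longitude: minutes = (152.547050 − 152) × 60 = 32.823000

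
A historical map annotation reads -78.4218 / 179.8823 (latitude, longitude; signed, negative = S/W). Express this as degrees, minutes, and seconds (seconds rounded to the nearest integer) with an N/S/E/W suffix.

Latitude is negative → S; |value| = 78.421800
Lat: 0.421800° → 25.30800′; 0.30800 × 60 = 18.48″
Longitude: 0.882300 × 60 = 52.93800′ → 52′, remainder × 60 = 56.28″

78°25′18″ S, 179°52′56″ E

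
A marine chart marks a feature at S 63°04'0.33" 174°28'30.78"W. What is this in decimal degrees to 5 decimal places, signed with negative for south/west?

Lat: 63° + 4/60 + 0.33/3600 = 63 + 0.066667 + 0.000092 = 63.066758
S → negative
Longitude: 174° + 28/60 + 30.78/3600 = 174 + 0.466667 + 0.008550 = 174.475217
hemisphere W, so the sign is −

-63.06676, -174.47522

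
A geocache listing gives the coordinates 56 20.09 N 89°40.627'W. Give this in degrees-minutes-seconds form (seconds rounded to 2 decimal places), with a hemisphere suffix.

Lat: fractional minutes 0.09000 × 60 = 5.4000″
Longitude: fractional minutes 0.62700 × 60 = 37.6200″

56°20′5.40″ N, 89°40′37.62″ W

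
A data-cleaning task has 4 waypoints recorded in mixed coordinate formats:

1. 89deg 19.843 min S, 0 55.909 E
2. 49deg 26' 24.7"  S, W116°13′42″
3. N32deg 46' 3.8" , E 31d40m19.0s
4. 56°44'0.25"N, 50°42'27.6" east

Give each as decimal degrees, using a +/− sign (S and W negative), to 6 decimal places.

Point 1:
  φ: 89 + 19.843/60 = 89.3307167
  S → negative
  Lon: 55.909′ = 0.931817°; total 0.9318167
  E ⇒ keep positive
Point 2:
  Latitude: 49° + 26/60 + 24.7/3600 = 49 + 0.433333 + 0.006861 = 49.4401944
  S ⇒ negate
  Longitude: 13′ + 42″ = 13.70000′; 116 + 13.70000/60 = 116.2283333
  W ⇒ negate
Point 3:
  Latitude: 32° + 46/60 + 3.8/3600 = 32 + 0.766667 + 0.001056 = 32.7677222
  N → positive
  λ: 31° + 40/60 + 19/3600 = 31 + 0.666667 + 0.005278 = 31.6719444
  E → positive
Point 4:
  Latitude: 56 + 44/60 + 0.25/3600 = 56.7334028
  N → positive
  λ: 42′ + 27.6″ = 42.46000′; 50 + 42.46000/60 = 50.7076667
  E ⇒ keep positive

1. -89.330717, 0.931817
2. -49.440194, -116.228333
3. 32.767722, 31.671944
4. 56.733403, 50.707667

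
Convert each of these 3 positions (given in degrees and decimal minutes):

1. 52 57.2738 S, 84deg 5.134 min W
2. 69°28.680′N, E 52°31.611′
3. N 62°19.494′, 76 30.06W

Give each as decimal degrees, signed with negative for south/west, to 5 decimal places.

1. -52.95456, -84.08557
2. 69.47800, 52.52685
3. 62.32490, -76.50100

Point 1:
  Latitude: 57.2738′ = 0.954563°; total 52.954563
  S → negative
  λ: 5.134′ = 0.085567°; total 84.085567
  W → negative
Point 2:
  Latitude: 28.68′ = 0.478000°; total 69.478000
  N → positive
  Longitude: 52 + 31.611/60 = 52.526850
  E → positive
Point 3:
  φ: 19.494′ = 0.324900°; total 62.324900
  N ⇒ keep positive
  Lon: 76 + 30.06/60 = 76.501000
  hemisphere W, so the sign is −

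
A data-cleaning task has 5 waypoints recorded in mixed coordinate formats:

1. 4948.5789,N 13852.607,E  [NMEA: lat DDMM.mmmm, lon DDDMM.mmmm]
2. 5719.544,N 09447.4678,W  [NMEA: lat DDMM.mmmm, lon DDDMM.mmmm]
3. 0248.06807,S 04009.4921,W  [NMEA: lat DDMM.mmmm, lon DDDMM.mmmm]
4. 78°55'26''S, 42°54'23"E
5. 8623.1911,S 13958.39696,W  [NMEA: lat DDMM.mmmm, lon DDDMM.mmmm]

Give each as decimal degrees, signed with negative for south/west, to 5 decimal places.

Point 1:
  Lat: split at 2 digits → 49° and 48.5789′; 49 + 48.5789/60 = 49.809648
  N ⇒ keep positive
  λ: degrees = first 3 digits = 138, minutes = 52.607; 138 + 52.607/60 = 138.876783
  E ⇒ keep positive
Point 2:
  Latitude: degrees = first 2 digits = 57, minutes = 19.544; 57 + 19.544/60 = 57.325733
  N → positive
  Lon: degrees = first 3 digits = 94, minutes = 47.4678; 94 + 47.4678/60 = 94.791130
  W ⇒ negate
Point 3:
  φ: split at 2 digits → 02° and 48.06807′; 2 + 48.06807/60 = 2.801135
  S → negative
  Longitude: degrees = first 3 digits = 40, minutes = 9.4921; 40 + 9.4921/60 = 40.158202
  W → negative
Point 4:
  Latitude: 78° + 55/60 + 26/3600 = 78 + 0.916667 + 0.007222 = 78.923889
  hemisphere S, so the sign is −
  λ: 42° + 54/60 + 23/3600 = 42 + 0.900000 + 0.006389 = 42.906389
  E → positive
Point 5:
  φ: split at 2 digits → 86° and 23.1911′; 86 + 23.1911/60 = 86.386518
  S ⇒ negate
  λ: split at 3 digits → 139° and 58.39696′; 139 + 58.39696/60 = 139.973283
  W → negative

1. 49.80965, 138.87678
2. 57.32573, -94.79113
3. -2.80113, -40.15820
4. -78.92389, 42.90639
5. -86.38652, -139.97328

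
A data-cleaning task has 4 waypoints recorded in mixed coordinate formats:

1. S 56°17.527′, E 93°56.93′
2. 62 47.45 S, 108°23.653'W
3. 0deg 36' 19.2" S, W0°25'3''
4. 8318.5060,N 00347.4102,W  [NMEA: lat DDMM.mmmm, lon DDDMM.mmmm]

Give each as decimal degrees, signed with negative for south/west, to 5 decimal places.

Point 1:
  Latitude: 56 + 17.527/60 = 56.292117
  S → negative
  Lon: 93 + 56.93/60 = 93.948833
  E ⇒ keep positive
Point 2:
  Lat: 62 + 47.45/60 = 62.790833
  hemisphere S, so the sign is −
  Longitude: 108 + 23.653/60 = 108.394217
  W ⇒ negate
Point 3:
  Latitude: 36′ + 19.2″ = 36.32000′; 0 + 36.32000/60 = 0.605333
  hemisphere S, so the sign is −
  Longitude: 0 + 25/60 + 3/3600 = 0.417500
  W ⇒ negate
Point 4:
  φ: degrees = first 2 digits = 83, minutes = 18.506; 83 + 18.506/60 = 83.308433
  N → positive
  Lon: degrees = first 3 digits = 3, minutes = 47.4102; 3 + 47.4102/60 = 3.790170
  W ⇒ negate

1. -56.29212, 93.94883
2. -62.79083, -108.39422
3. -0.60533, -0.41750
4. 83.30843, -3.79017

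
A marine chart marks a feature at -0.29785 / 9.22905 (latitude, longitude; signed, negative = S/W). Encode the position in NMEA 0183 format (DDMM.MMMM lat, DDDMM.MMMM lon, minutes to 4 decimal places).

0017.8710,S / 00913.7430,E

Latitude is negative → S; |value| = 0.297850
Lat: 0° + 0.297850 × 60 = 0° 17.871000′
λ: 9° + 0.229050 × 60 = 9° 13.743000′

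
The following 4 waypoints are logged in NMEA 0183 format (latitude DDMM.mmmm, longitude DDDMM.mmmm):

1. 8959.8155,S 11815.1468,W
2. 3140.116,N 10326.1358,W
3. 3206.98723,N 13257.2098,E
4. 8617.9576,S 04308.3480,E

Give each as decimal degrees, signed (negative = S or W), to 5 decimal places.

Point 1:
  φ: degrees = first 2 digits = 89, minutes = 59.8155; 89 + 59.8155/60 = 89.996925
  S ⇒ negate
  Longitude: split at 3 digits → 118° and 15.1468′; 118 + 15.1468/60 = 118.252447
  W → negative
Point 2:
  Latitude: split at 2 digits → 31° and 40.116′; 31 + 40.116/60 = 31.668600
  N ⇒ keep positive
  Lon: degrees = first 3 digits = 103, minutes = 26.1358; 103 + 26.1358/60 = 103.435597
  hemisphere W, so the sign is −
Point 3:
  Latitude: split at 2 digits → 32° and 6.98723′; 32 + 6.98723/60 = 32.116454
  N ⇒ keep positive
  Longitude: degrees = first 3 digits = 132, minutes = 57.2098; 132 + 57.2098/60 = 132.953497
  E ⇒ keep positive
Point 4:
  Latitude: degrees = first 2 digits = 86, minutes = 17.9576; 86 + 17.9576/60 = 86.299293
  S → negative
  Lon: split at 3 digits → 043° and 8.348′; 43 + 8.348/60 = 43.139133
  E → positive

1. -89.99693, -118.25245
2. 31.66860, -103.43560
3. 32.11645, 132.95350
4. -86.29929, 43.13913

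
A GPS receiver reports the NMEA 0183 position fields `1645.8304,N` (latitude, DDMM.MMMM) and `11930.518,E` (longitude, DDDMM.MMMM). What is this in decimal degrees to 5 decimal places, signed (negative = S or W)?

16.76384, 119.50863

Latitude: degrees = first 2 digits = 16, minutes = 45.8304; 16 + 45.8304/60 = 16.763840
N → positive
Longitude: degrees = first 3 digits = 119, minutes = 30.518; 119 + 30.518/60 = 119.508633
E ⇒ keep positive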